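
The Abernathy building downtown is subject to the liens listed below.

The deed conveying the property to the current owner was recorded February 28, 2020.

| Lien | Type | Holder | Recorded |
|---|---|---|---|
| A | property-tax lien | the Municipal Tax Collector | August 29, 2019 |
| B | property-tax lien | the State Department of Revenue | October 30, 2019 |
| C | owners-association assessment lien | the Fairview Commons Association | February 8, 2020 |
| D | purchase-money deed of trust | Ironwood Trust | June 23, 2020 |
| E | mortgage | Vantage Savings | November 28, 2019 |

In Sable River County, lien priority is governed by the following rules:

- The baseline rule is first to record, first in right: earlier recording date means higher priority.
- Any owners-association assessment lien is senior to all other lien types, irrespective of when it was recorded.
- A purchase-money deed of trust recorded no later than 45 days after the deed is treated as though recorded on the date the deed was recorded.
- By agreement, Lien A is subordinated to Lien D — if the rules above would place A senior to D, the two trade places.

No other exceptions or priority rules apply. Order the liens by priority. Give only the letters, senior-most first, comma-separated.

C, D, B, E, A

First, effective dates: D was recorded 116 days after the deed, outside the 45-day window, so it keeps its recording date.
C, as an owners-association assessment lien, has superpriority and ranks first.
The other liens, earliest effective date first: A (August 29, 2019), B (October 30, 2019), E (November 28, 2019), D (June 23, 2020).
A would otherwise be senior to D, so under the subordination agreement A and D exchange positions.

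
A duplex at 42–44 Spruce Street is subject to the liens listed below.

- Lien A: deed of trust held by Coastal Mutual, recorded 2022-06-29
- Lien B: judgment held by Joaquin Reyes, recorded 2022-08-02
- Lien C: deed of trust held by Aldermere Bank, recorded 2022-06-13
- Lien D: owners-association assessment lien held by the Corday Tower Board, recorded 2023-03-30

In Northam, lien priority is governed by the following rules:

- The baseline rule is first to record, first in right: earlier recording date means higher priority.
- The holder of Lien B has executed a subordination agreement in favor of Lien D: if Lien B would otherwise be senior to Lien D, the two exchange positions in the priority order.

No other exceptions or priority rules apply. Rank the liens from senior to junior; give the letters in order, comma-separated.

C, A, D, B

By effective date: C (2022-06-13), A (2022-06-29), B (2022-08-02), D (2023-03-30).
B would otherwise be senior to D, so under the subordination agreement B and D exchange positions.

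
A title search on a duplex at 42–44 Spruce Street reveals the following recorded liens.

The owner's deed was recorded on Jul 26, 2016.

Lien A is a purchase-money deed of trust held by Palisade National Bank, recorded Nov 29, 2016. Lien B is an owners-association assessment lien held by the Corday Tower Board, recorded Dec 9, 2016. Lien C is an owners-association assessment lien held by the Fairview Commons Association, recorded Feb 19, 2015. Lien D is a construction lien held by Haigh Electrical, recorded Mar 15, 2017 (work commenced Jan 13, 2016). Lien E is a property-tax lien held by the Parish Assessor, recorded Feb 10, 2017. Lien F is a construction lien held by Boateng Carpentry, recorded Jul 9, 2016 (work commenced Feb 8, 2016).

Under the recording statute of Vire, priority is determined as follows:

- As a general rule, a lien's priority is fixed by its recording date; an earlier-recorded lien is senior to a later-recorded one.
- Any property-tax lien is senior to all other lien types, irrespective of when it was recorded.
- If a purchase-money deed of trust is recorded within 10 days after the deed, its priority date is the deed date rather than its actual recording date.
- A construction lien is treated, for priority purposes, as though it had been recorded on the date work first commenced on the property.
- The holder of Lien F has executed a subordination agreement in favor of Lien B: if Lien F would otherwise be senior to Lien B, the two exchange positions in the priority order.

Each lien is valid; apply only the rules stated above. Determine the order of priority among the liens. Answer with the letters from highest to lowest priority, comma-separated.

E, C, D, B, A, F

First, effective dates: A was recorded 126 days after the deed — beyond 10 days — so no relation-back applies; D is treated as recorded Jan 13, 2016, the work-commencement date; F is treated as recorded Feb 8, 2016, the work-commencement date.
E, as a property-tax lien, has superpriority and ranks first.
Remaining liens by effective date: C (Feb 19, 2015), D (Jan 13, 2016), F (Feb 8, 2016), A (Nov 29, 2016), B (Dec 9, 2016).
The subordination applies — F was senior to B — so F and B swap.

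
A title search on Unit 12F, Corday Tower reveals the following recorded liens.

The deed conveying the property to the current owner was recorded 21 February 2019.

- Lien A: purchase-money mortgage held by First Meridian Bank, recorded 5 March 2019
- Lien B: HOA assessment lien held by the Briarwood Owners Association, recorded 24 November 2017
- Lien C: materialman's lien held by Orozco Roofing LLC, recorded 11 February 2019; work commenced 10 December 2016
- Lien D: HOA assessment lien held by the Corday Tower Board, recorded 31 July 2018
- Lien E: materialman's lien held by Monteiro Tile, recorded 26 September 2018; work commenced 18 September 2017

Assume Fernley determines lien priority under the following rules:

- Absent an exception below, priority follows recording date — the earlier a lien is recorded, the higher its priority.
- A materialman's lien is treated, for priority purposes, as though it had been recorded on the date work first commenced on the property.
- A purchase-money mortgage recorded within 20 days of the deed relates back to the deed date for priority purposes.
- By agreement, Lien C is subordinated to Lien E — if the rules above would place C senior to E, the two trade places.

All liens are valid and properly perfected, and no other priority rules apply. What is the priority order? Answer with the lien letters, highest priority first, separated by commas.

E, C, B, D, A

Effective dates: A was recorded within the 20-day window, so its effective date is the deed date 21 February 2019; C relates back to 10 December 2016 (work commenced); E is treated as recorded 18 September 2017, the work-commencement date.
Sorted by effective date: C (10 December 2016), E (18 September 2017), B (24 November 2017), D (31 July 2018), A (21 February 2019).
C is senior to E before the subordination, so the two trade places.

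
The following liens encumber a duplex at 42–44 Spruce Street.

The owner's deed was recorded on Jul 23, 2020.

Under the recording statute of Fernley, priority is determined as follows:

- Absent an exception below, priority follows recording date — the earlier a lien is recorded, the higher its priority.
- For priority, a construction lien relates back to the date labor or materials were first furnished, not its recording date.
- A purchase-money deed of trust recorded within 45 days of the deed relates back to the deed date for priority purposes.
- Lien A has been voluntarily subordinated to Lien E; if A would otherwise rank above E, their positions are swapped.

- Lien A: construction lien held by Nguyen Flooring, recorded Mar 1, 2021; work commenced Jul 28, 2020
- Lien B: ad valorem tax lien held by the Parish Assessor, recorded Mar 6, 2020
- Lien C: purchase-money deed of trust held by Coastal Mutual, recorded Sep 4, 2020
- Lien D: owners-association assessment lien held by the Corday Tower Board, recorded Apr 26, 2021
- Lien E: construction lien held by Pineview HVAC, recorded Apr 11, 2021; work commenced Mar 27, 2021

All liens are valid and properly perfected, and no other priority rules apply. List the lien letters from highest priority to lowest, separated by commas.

First, effective dates: A's effective date is Jul 28, 2020, when work began; C relates back to the deed date Jul 23, 2020; E is treated as recorded Mar 27, 2021, the work-commencement date.
Ordering by effective date: B (Mar 6, 2020), C (Jul 23, 2020), A (Jul 28, 2020), E (Mar 27, 2021), D (Apr 26, 2021).
A would otherwise be senior to E, so under the subordination agreement A and E exchange positions.

B, C, E, A, D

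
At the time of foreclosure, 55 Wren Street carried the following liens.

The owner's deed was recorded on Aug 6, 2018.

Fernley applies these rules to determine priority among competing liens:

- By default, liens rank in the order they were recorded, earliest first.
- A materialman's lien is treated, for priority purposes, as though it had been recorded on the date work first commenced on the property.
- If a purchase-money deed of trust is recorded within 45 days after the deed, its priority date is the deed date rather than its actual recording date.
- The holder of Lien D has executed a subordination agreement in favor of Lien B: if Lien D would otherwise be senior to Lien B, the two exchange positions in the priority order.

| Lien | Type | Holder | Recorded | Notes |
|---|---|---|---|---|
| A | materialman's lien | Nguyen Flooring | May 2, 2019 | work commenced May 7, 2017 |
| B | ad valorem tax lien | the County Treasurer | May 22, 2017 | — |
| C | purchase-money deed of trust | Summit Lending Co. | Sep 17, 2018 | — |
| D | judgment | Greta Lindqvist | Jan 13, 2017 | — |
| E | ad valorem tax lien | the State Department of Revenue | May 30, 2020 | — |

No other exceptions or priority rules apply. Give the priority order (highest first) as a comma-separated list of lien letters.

Effective dates after the stated exceptions: A's effective date is May 7, 2017, when work began; C was recorded within the 45-day window, so its effective date is the deed date Aug 6, 2018.
By effective date, earliest first: D (Jan 13, 2017), A (May 7, 2017), B (May 22, 2017), C (Aug 6, 2018), E (May 30, 2020).
The subordination applies — D was senior to B — so D and B swap.

B, A, D, C, E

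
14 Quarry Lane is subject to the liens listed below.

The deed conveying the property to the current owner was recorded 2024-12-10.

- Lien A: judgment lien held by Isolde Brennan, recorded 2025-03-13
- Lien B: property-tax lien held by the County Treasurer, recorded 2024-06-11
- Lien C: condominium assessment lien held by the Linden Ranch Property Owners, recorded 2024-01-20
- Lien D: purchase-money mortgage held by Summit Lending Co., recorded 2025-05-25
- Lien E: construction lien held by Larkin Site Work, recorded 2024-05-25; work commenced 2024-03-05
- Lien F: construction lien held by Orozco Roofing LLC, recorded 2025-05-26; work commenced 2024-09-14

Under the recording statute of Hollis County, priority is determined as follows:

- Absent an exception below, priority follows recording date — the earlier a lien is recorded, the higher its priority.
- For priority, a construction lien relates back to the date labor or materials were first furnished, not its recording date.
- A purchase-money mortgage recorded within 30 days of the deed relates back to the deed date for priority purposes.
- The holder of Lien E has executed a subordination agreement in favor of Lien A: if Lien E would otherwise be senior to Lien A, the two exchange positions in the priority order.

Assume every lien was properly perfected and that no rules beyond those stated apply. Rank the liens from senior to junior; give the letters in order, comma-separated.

C, A, B, F, E, D

Adjusting effective dates: D missed the 30-day window (166 days after the deed), so its recording date stands; E relates back to 2024-03-05 (work commenced); F relates back to 2024-09-14 (work commenced).
By effective date: C (2024-01-20), E (2024-03-05), B (2024-06-11), F (2024-09-14), A (2025-03-13), D (2025-05-25).
E would otherwise be senior to A, so under the subordination agreement E and A exchange positions.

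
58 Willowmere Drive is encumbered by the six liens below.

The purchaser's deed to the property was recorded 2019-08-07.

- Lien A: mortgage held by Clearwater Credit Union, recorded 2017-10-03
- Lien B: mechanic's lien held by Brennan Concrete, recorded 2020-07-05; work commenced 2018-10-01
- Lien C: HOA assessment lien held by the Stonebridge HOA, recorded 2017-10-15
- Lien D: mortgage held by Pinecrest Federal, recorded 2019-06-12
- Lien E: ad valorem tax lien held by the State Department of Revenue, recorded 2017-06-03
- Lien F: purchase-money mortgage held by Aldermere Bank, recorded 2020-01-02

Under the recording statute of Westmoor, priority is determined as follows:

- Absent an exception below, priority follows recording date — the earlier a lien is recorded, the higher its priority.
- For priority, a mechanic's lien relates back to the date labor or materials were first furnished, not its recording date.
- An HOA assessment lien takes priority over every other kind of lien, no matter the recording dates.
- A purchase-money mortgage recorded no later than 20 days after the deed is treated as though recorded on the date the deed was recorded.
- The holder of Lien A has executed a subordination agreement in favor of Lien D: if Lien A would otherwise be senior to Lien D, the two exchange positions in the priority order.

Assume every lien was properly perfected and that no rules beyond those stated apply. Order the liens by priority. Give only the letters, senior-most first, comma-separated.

C, E, D, B, A, F

Effective dates: B is treated as recorded 2018-10-01, the work-commencement date; F was recorded 148 days after the deed, outside the 20-day window, so it keeps its recording date.
As an HOA assessment lien, C is senior to every other lien.
The other liens, earliest effective date first: E (2017-06-03), A (2017-10-03), B (2018-10-01), D (2019-06-12), F (2020-01-02).
A would otherwise be senior to D, so under the subordination agreement A and D exchange positions.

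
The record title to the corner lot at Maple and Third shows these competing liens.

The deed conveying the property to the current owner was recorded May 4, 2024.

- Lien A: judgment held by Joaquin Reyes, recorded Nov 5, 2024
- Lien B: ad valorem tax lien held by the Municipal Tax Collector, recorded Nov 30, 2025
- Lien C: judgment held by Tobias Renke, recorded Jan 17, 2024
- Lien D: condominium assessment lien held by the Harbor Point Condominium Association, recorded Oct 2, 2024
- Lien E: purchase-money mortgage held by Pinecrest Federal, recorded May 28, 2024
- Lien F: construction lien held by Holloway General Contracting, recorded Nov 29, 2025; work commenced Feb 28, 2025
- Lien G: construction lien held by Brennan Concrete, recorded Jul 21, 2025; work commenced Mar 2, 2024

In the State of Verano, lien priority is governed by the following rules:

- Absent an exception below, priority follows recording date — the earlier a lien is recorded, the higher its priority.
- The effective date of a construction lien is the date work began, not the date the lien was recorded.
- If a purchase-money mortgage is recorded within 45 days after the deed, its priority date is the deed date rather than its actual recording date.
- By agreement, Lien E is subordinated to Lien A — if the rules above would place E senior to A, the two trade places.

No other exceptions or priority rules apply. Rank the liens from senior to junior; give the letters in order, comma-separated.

C, G, A, D, E, F, B

Effective dates after the stated exceptions: E's effective date is the deed date, May 4, 2024; F is treated as recorded Feb 28, 2025, the work-commencement date; G is treated as recorded Mar 2, 2024, the work-commencement date.
Ordering by effective date: C (Jan 17, 2024), G (Mar 2, 2024), E (May 4, 2024), D (Oct 2, 2024), A (Nov 5, 2024), F (Feb 28, 2025), B (Nov 30, 2025).
The subordination applies — E was senior to A — so E and A swap.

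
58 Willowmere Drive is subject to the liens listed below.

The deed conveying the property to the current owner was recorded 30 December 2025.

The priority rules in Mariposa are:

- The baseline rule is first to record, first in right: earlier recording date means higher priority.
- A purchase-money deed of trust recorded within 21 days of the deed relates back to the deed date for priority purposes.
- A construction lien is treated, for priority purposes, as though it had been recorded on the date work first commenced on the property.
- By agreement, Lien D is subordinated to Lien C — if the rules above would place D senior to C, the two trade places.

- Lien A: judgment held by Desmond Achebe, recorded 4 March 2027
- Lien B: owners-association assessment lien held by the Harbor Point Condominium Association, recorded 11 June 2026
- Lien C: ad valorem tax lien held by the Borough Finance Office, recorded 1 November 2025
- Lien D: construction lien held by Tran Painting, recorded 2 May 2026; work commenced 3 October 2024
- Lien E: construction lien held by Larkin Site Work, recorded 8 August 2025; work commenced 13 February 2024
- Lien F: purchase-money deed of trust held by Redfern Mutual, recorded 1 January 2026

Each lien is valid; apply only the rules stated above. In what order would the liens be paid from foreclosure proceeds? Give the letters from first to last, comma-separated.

E, C, D, F, B, A

Adjusting effective dates: D relates back to 3 October 2024 (work commenced); E's effective date is 13 February 2024, when work began; F relates back to the deed date 30 December 2025.
Sorted by effective date: E (13 February 2024), D (3 October 2024), C (1 November 2025), F (30 December 2025), B (11 June 2026), A (4 March 2027).
D is senior to C before the subordination, so the two trade places.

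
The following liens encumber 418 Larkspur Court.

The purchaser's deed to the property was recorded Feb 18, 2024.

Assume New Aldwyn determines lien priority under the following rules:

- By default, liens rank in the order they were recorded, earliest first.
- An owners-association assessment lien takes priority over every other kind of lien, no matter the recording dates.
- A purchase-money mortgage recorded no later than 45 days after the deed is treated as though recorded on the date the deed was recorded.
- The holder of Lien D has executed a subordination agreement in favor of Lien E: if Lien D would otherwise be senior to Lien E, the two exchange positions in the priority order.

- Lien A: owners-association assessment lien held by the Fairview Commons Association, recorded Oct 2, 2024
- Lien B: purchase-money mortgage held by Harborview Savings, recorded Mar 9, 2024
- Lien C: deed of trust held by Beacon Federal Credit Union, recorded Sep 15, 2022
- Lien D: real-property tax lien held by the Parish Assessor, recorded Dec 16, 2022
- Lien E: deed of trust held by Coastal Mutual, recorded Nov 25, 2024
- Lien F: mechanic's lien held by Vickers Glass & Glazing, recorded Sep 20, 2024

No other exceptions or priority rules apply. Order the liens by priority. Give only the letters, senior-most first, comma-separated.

A, C, E, B, F, D

Effective dates: B's effective date is the deed date, Feb 18, 2024.
A is an owners-association assessment lien, so it outranks all other liens regardless of date.
Ordering the rest by effective date: C (Sep 15, 2022), D (Dec 16, 2022), B (Feb 18, 2024), F (Sep 20, 2024), E (Nov 25, 2024).
D is senior to E before the subordination, so the two trade places.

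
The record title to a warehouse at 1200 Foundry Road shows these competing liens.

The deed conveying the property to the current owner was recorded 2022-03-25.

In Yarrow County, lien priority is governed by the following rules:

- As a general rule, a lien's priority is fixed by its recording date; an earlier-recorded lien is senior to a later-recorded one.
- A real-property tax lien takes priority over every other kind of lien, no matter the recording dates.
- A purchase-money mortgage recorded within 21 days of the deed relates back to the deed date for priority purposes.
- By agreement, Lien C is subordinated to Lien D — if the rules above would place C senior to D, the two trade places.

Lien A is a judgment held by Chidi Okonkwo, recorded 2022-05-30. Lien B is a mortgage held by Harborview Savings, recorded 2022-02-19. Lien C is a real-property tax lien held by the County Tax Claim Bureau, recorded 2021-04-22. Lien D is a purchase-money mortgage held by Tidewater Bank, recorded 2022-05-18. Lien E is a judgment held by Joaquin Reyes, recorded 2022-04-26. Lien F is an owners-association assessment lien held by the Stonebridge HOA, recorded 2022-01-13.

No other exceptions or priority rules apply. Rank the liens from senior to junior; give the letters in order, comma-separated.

D, F, B, E, C, A

Adjusting effective dates: D was recorded 54 days after the deed — beyond 21 days — so no relation-back applies.
C is a real-property tax lien, so it outranks all other liens regardless of date.
The other liens, earliest effective date first: F (2022-01-13), B (2022-02-19), E (2022-04-26), D (2022-05-18), A (2022-05-30).
C would otherwise be senior to D, so under the subordination agreement C and D exchange positions.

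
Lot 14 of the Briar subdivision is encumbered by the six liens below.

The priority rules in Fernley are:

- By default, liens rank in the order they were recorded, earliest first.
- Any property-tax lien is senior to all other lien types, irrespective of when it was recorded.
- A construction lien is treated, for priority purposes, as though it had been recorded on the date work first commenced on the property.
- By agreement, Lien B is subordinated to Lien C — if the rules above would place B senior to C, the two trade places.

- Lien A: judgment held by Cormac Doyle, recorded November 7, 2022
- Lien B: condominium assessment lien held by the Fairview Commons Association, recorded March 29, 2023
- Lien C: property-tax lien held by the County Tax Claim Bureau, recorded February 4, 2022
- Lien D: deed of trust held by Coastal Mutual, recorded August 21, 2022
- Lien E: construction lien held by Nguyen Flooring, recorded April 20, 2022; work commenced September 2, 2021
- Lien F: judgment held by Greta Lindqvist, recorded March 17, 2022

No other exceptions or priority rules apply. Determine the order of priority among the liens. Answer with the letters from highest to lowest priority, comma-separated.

C, E, F, D, A, B

Effective dates after the stated exceptions: E relates back to September 2, 2021 (work commenced).
C is a property-tax lien and takes priority over every other lien.
Ordering the rest by effective date: E (September 2, 2021), F (March 17, 2022), D (August 21, 2022), A (November 7, 2022), B (March 29, 2023).
Since B is not senior to C, the subordination leaves the order unchanged.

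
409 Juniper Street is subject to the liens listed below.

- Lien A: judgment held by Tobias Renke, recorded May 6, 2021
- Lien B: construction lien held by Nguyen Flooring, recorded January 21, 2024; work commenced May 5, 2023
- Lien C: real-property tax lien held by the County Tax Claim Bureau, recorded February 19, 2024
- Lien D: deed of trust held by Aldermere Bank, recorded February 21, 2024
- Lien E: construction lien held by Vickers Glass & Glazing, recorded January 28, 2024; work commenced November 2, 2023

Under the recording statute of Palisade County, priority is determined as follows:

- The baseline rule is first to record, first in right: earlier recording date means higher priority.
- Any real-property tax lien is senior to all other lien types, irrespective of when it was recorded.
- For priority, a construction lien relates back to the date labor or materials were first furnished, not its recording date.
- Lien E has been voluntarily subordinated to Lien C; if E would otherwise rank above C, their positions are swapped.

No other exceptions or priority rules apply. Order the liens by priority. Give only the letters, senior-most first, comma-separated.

Effective dates after the stated exceptions: B relates back to May 5, 2023 (work commenced); E is treated as recorded November 2, 2023, the work-commencement date.
C, as a real-property tax lien, has superpriority and ranks first.
Ordering the rest by effective date: A (May 6, 2021), B (May 5, 2023), E (November 2, 2023), D (February 21, 2024).
E already ranks below C; the subordination has no effect.

C, A, B, E, D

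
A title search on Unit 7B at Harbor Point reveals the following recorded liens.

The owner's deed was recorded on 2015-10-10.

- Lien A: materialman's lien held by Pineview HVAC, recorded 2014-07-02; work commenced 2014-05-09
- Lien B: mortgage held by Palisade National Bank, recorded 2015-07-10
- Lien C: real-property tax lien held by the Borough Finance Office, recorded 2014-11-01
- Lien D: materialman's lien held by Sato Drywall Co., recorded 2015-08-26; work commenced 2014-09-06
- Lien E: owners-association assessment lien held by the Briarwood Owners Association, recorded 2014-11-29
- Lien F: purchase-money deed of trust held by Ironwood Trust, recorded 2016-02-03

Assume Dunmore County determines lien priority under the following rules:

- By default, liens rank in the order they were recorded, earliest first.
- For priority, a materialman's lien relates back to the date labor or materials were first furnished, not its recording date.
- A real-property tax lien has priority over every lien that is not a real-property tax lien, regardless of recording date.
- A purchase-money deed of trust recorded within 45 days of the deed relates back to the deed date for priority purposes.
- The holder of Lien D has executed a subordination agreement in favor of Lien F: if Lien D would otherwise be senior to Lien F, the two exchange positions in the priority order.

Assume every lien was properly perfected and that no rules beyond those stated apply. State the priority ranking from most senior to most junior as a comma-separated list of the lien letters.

Effective dates after the stated exceptions: A relates back to 2014-05-09 (work commenced); D's effective date is 2014-09-06, when work began; F missed the 45-day window (116 days after the deed), so its recording date stands.
C is a real-property tax lien, so it outranks all other liens regardless of date.
The other liens, earliest effective date first: A (2014-05-09), D (2014-09-06), E (2014-11-29), B (2015-07-10), F (2016-02-03).
D would otherwise be senior to F, so under the subordination agreement D and F exchange positions.

C, A, F, E, B, D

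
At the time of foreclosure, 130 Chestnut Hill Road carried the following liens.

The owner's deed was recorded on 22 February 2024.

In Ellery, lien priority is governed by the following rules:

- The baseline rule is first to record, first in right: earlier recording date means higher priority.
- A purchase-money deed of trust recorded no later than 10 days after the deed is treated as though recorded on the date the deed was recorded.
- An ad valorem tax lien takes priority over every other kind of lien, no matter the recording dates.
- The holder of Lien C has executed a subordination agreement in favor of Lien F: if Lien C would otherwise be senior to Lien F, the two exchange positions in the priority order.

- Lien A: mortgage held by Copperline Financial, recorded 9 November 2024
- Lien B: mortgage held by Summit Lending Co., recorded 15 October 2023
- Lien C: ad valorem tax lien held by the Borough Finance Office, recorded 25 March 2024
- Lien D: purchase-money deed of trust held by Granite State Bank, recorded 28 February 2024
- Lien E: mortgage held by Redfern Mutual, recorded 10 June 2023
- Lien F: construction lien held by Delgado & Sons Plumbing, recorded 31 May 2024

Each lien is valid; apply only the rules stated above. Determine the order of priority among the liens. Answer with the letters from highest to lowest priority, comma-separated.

F, E, B, D, C, A

First, effective dates: D's effective date is the deed date, 22 February 2024.
C is an ad valorem tax lien and takes priority over every other lien.
The other liens, earliest effective date first: E (10 June 2023), B (15 October 2023), D (22 February 2024), F (31 May 2024), A (9 November 2024).
C is senior to F before the subordination, so the two trade places.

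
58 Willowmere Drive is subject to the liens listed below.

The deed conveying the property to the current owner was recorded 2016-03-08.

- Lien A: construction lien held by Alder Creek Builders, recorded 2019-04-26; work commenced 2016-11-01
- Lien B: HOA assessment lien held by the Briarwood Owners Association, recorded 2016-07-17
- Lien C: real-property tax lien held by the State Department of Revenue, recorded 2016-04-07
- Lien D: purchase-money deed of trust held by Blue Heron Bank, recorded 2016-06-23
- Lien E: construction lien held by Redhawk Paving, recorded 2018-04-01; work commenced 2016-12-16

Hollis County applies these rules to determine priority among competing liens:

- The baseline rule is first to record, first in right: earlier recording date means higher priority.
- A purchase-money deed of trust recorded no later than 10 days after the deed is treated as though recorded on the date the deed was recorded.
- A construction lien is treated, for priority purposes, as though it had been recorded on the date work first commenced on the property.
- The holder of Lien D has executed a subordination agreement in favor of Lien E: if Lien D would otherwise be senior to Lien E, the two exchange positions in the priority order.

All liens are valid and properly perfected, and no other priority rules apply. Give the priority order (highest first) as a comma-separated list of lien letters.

Effective dates after the stated exceptions: A is treated as recorded 2016-11-01, the work-commencement date; D missed the 10-day window (107 days after the deed), so its recording date stands; E relates back to 2016-12-16 (work commenced).
Sorted by effective date: C (2016-04-07), D (2016-06-23), B (2016-07-17), A (2016-11-01), E (2016-12-16).
Because D would otherwise rank above E, the subordination swaps them.

C, E, B, A, D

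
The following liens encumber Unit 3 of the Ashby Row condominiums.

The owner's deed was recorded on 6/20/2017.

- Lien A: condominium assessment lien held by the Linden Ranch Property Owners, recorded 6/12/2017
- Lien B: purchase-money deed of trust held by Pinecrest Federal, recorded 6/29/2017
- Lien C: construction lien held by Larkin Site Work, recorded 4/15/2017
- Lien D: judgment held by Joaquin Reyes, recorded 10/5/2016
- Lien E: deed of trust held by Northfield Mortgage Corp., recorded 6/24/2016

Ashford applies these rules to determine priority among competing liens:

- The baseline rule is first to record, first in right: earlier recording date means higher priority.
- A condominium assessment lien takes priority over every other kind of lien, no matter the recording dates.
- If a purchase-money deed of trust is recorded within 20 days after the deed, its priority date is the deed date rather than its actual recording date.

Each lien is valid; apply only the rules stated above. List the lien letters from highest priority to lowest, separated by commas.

Effective dates after the stated exceptions: B was recorded within the 20-day window, so its effective date is the deed date 6/20/2017.
As a condominium assessment lien, A is senior to every other lien.
Remaining liens by effective date: E (6/24/2016), D (10/5/2016), C (4/15/2017), B (6/20/2017).

A, E, D, C, B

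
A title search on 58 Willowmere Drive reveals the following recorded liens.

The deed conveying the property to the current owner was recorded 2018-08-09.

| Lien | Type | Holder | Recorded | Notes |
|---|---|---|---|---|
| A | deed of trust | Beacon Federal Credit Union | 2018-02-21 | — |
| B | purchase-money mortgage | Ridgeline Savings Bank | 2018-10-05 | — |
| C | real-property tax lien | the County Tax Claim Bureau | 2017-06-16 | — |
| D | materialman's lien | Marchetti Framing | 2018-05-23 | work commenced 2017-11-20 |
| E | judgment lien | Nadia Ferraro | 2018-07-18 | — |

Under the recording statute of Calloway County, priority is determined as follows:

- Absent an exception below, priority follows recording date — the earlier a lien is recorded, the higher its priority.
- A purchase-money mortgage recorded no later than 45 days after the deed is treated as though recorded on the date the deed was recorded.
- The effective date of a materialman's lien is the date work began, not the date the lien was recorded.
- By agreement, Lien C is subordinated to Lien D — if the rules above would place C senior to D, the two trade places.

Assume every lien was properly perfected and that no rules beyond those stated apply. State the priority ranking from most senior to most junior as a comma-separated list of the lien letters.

D, C, A, E, B

Effective dates: B was recorded 57 days after the deed — beyond 45 days — so no relation-back applies; D is treated as recorded 2017-11-20, the work-commencement date.
Ordering by effective date: C (2017-06-16), D (2017-11-20), A (2018-02-21), E (2018-07-18), B (2018-10-05).
C would otherwise be senior to D, so under the subordination agreement C and D exchange positions.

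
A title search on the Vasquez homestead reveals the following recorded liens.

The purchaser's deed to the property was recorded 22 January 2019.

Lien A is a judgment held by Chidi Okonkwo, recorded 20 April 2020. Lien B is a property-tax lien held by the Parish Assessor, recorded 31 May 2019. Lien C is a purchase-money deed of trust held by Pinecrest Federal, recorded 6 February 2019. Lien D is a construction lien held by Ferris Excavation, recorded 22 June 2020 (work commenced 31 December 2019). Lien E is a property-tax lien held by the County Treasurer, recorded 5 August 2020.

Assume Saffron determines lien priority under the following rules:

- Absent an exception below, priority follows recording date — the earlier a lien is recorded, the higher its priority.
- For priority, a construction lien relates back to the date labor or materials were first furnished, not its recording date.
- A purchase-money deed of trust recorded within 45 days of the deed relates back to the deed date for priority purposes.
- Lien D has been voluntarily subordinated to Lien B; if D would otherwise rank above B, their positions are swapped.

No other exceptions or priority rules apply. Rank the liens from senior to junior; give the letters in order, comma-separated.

First, effective dates: C's effective date is the deed date, 22 January 2019; D's effective date is 31 December 2019, when work began.
Sorted by effective date: C (22 January 2019), B (31 May 2019), D (31 December 2019), A (20 April 2020), E (5 August 2020).
D is already junior to B, so the subordination agreement changes nothing.

C, B, D, A, E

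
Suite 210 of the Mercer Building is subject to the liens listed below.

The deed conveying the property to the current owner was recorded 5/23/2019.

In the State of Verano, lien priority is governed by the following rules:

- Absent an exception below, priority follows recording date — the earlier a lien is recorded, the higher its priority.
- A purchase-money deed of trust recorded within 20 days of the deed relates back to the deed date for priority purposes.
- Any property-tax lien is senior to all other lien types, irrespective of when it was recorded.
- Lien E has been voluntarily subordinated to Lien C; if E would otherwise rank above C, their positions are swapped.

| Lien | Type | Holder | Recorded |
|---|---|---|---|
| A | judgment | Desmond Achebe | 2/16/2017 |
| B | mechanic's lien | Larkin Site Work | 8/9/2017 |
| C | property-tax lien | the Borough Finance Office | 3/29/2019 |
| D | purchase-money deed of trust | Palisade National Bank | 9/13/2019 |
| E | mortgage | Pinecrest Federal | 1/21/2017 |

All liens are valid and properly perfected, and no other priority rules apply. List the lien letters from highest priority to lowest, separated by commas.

First, effective dates: D was recorded 113 days after the deed, outside the 20-day window, so it keeps its recording date.
C is a property-tax lien, so it outranks all other liens regardless of date.
Remaining liens by effective date: E (1/21/2017), A (2/16/2017), B (8/9/2017), D (9/13/2019).
E is already junior to C, so the subordination agreement changes nothing.

C, E, A, B, D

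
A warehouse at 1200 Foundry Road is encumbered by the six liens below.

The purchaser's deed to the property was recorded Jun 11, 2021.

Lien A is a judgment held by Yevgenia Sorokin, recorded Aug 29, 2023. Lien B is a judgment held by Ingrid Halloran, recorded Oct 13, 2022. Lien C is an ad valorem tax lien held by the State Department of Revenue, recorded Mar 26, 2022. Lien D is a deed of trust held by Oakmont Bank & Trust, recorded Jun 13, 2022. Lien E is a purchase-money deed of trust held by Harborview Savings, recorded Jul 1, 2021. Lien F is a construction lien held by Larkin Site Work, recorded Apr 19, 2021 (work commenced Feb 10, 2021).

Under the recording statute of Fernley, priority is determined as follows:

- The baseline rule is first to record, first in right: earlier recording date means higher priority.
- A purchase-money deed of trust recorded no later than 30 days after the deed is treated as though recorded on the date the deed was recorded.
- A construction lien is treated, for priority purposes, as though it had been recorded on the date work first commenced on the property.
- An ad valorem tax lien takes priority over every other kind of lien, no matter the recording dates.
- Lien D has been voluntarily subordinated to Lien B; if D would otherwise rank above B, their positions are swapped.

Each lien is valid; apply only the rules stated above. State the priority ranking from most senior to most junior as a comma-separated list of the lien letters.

Effective dates: E relates back to the deed date Jun 11, 2021; F is treated as recorded Feb 10, 2021, the work-commencement date.
C, as an ad valorem tax lien, has superpriority and ranks first.
Remaining liens by effective date: F (Feb 10, 2021), E (Jun 11, 2021), D (Jun 13, 2022), B (Oct 13, 2022), A (Aug 29, 2023).
The subordination applies — D was senior to B — so D and B swap.

C, F, E, B, D, A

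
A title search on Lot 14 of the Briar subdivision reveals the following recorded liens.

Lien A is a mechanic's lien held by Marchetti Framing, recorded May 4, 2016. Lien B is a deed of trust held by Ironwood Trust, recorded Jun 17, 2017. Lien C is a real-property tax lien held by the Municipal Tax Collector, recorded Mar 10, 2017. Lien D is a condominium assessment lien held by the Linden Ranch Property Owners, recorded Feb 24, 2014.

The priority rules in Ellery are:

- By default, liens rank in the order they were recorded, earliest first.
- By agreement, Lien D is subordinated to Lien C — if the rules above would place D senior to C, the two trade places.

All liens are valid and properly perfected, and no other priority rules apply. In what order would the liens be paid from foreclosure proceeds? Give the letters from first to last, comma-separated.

Ordering by effective date: D (Feb 24, 2014), A (May 4, 2016), C (Mar 10, 2017), B (Jun 17, 2017).
The subordination applies — D was senior to C — so D and C swap.

C, A, D, B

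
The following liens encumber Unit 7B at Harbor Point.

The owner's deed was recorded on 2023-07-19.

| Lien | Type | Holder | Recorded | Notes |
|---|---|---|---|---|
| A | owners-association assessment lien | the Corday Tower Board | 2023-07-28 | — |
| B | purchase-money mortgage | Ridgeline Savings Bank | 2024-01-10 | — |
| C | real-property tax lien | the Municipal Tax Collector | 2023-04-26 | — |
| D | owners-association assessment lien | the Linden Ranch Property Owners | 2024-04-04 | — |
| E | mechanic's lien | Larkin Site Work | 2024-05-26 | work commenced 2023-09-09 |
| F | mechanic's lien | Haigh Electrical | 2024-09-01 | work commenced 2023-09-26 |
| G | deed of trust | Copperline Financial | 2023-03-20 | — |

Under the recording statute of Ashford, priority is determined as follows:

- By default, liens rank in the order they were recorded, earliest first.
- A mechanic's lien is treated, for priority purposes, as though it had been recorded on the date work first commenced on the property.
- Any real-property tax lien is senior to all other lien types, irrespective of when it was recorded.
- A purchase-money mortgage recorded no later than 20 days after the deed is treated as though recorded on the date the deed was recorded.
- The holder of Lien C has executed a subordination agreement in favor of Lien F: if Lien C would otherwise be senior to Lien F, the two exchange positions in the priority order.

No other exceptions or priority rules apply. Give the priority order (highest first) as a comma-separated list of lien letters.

F, G, A, E, C, B, D

Adjusting effective dates: B missed the 20-day window (175 days after the deed), so its recording date stands; E's effective date is 2023-09-09, when work began; F's effective date is 2023-09-26, when work began.
C, as a real-property tax lien, has superpriority and ranks first.
Ordering the rest by effective date: G (2023-03-20), A (2023-07-28), E (2023-09-09), F (2023-09-26), B (2024-01-10), D (2024-04-04).
The subordination applies — C was senior to F — so C and F swap.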